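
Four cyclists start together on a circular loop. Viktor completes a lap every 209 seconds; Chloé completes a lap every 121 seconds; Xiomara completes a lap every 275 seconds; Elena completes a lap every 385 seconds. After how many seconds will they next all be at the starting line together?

402325 seconds

They coincide at every common multiple of the periods; the first is the LCM.
209 = 11 × 19
121 = 11^2
275 = 5^2 × 11
385 = 5 × 7 × 11
LCM(209, 121, 275, 385) = 5^2 × 7 × 11^2 × 19 = 402325.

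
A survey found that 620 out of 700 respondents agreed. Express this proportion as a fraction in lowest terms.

31/35

620 = 2^2 × 5 × 31
700 = 2^2 × 5^2 × 7
gcd(620, 700) = 2^2 × 5 = 20.
Divide numerator and denominator by 20: 620/700 = 31/35.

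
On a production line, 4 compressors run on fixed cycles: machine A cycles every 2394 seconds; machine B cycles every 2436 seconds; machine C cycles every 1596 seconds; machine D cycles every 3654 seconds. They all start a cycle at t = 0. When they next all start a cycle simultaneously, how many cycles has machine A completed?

58 cycles

They are all back at their starting positions together after one LCM of the periods.
2394 = 2 × 3^2 × 7 × 19
2436 = 2^2 × 3 × 7 × 29
1596 = 2^2 × 3 × 7 × 19
3654 = 2 × 3^2 × 7 × 29
LCM(2394, 2436, 1596, 3654) = 2^2 × 3^2 × 7 × 19 × 29 = 138852.
Cycles for period 2394: 138852 / 2394 = 58.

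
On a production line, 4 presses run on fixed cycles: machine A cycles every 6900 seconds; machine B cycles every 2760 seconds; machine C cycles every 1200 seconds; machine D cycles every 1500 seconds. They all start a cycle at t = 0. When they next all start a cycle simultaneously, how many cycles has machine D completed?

92 cycles

The first common completion time is the LCM of the periods.
6900 = 2^2 × 3 × 5^2 × 23
2760 = 2^3 × 3 × 5 × 23
1200 = 2^4 × 3 × 5^2
1500 = 2^2 × 3 × 5^3
LCM(6900, 2760, 1200, 1500) = 2^4 × 3 × 5^3 × 23 = 138000.
Cycles for period 1500: 138000 / 1500 = 92.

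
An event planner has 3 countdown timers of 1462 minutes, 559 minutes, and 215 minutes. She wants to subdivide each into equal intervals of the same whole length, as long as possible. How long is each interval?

The interval must divide each timer length; the longest such is the gcd.
1462 = 2 × 17 × 43
559 = 13 × 43
215 = 5 × 43
gcd(1462, 559, 215) = 43.

43 minutes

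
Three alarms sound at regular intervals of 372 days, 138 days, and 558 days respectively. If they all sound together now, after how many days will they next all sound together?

They coincide at every common multiple of the periods; the first is the LCM.
372 = 2^2 × 3 × 31
138 = 2 × 3 × 23
558 = 2 × 3^2 × 31
LCM(372, 138, 558) = 2^2 × 3^2 × 23 × 31 = 25668.

25668 days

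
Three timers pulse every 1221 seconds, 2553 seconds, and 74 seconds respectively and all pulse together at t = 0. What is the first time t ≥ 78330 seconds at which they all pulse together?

Joint pulses occur at multiples of LCM(1221, 2553, 74).
1221 = 3 × 11 × 37
2553 = 3 × 23 × 37
74 = 2 × 37
LCM(1221, 2553, 74) = 2 × 3 × 11 × 23 × 37 = 56166.
Smallest multiple of 56166 that is ≥ 78330: ⌈78330/56166⌉ × 56166 = 2 × 56166 = 112332.

112332 seconds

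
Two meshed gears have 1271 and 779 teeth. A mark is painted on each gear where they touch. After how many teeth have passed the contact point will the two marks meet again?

We need the least common multiple of the intervals.
1271 = 31 × 41
779 = 19 × 41
LCM(1271, 779) = 19 × 31 × 41 = 24149.

24149 teeth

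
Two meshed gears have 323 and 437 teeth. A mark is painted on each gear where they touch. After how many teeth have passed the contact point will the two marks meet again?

They coincide at every common multiple of the periods; the first is the LCM.
323 = 17 × 19
437 = 19 × 23
LCM(323, 437) = 17 × 19 × 23 = 7429.

7429 teeth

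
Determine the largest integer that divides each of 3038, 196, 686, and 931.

3038 = 2 × 7^2 × 31
196 = 2^2 × 7^2
686 = 2 × 7^3
931 = 7^2 × 19
gcd(3038, 196, 686, 931) = 7^2 = 49.

49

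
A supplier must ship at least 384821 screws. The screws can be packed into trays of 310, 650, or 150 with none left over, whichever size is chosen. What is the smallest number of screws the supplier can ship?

423150

The number of screws must be a common multiple of 310, 650, and 150, so a multiple of their LCM.
310 = 2 × 5 × 31
650 = 2 × 5^2 × 13
150 = 2 × 3 × 5^2
LCM(310, 650, 150) = 2 × 3 × 5^2 × 13 × 31 = 60450.
Smallest multiple of 60450 that is ≥ 384821: ⌈384821/60450⌉ × 60450 = 7 × 60450 = 423150.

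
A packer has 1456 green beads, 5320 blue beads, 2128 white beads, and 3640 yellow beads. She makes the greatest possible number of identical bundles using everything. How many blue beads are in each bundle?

Number of bundles = gcd(1456, 5320, 2128, 3640).
1456 = 2^4 × 7 × 13
5320 = 2^3 × 5 × 7 × 19
2128 = 2^4 × 7 × 19
3640 = 2^3 × 5 × 7 × 13
gcd(1456, 5320, 2128, 3640) = 2^3 × 7 = 56.
blue beads per bundle = 5320 / 56 = 95.

95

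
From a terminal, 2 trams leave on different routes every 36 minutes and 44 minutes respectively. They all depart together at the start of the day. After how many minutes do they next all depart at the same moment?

We need the least common multiple of the intervals.
36 = 2^2 × 3^2
44 = 2^2 × 11
LCM(36, 44) = 2^2 × 3^2 × 11 = 396.

396 minutes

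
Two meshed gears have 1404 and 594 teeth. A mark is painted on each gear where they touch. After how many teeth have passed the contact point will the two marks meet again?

15444 teeth

We need the least common multiple of the intervals.
1404 = 2^2 × 3^3 × 13
594 = 2 × 3^3 × 11
LCM(1404, 594) = 2^2 × 3^3 × 11 × 13 = 15444.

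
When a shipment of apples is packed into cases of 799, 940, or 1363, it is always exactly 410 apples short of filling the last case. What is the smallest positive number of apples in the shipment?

463010

Being 410 short of a full case of size k means N ≡ −410 (mod k), i.e. N + 410 is a multiple of each size.
799 = 17 × 47
940 = 2^2 × 5 × 47
1363 = 29 × 47
LCM(799, 940, 1363) = 2^2 × 5 × 17 × 29 × 47 = 463420.
Smallest positive N is 463420 − 410 = 463010.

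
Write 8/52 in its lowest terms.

8 = 2^3
52 = 2^2 × 13
gcd(8, 52) = 2^2 = 4.
Divide numerator and denominator by 4: 8/52 = 2/13.

2/13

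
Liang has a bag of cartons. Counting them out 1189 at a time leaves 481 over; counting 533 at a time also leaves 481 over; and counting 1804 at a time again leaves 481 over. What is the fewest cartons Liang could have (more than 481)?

680589

N − 481 must be a common multiple of 1189, 533, and 1804.
1189 = 29 × 41
533 = 13 × 41
1804 = 2^2 × 11 × 41
LCM(1189, 533, 1804) = 2^2 × 11 × 13 × 29 × 41 = 680108.
Smallest N > 481 is LCM + 481 = 680108 + 481 = 680589.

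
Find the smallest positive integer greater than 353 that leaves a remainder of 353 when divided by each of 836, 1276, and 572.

315525

N − 353 must be a common multiple of 836, 1276, and 572.
836 = 2^2 × 11 × 19
1276 = 2^2 × 11 × 29
572 = 2^2 × 11 × 13
LCM(836, 1276, 572) = 2^2 × 11 × 13 × 19 × 29 = 315172.
Smallest N > 353 is LCM + 353 = 315172 + 353 = 315525.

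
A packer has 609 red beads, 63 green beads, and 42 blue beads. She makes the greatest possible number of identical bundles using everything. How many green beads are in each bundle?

3

Number of bundles = gcd(609, 63, 42).
609 = 3 × 7 × 29
63 = 3^2 × 7
42 = 2 × 3 × 7
gcd(609, 63, 42) = 3 × 7 = 21.
green beads per bundle = 63 / 21 = 3.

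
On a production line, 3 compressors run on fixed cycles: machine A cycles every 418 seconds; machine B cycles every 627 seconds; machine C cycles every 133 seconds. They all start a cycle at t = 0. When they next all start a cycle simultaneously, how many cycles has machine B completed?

They are all back at their starting positions together after one LCM of the periods.
418 = 2 × 11 × 19
627 = 3 × 11 × 19
133 = 7 × 19
LCM(418, 627, 133) = 2 × 3 × 7 × 11 × 19 = 8778.
Cycles for period 627: 8778 / 627 = 14.

14 cycles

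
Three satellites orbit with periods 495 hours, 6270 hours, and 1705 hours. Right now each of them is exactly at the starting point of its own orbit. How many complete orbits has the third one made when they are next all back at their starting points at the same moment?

342 orbits

They are all back at their starting positions together after one LCM of the periods.
495 = 3^2 × 5 × 11
6270 = 2 × 3 × 5 × 11 × 19
1705 = 5 × 11 × 31
LCM(495, 6270, 1705) = 2 × 3^2 × 5 × 11 × 19 × 31 = 583110.
Orbits for period 1705: 583110 / 1705 = 342.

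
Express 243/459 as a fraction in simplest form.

9/17

243 = 3^5
459 = 3^3 × 17
gcd(243, 459) = 3^3 = 27.
Divide numerator and denominator by 27: 243/459 = 9/17.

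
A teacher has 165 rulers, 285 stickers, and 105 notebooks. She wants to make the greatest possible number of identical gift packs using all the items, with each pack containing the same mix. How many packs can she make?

15 packs

The pack count must divide each quantity, so the greatest is gcd(165, 285, 105).
165 = 3 × 5 × 11
285 = 3 × 5 × 19
105 = 3 × 5 × 7
gcd(165, 285, 105) = 3 × 5 = 15.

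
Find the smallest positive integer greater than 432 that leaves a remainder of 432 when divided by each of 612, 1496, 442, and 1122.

N − 432 must be a common multiple of 612, 1496, 442, and 1122.
612 = 2^2 × 3^2 × 17
1496 = 2^3 × 11 × 17
442 = 2 × 13 × 17
1122 = 2 × 3 × 11 × 17
LCM(612, 1496, 442, 1122) = 2^3 × 3^2 × 11 × 13 × 17 = 175032.
Smallest N > 432 is LCM + 432 = 175032 + 432 = 175464.

175464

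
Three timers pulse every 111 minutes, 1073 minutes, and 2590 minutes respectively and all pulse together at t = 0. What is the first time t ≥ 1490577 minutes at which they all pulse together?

1577310 minutes

Joint pulses occur at multiples of LCM(111, 1073, 2590).
111 = 3 × 37
1073 = 29 × 37
2590 = 2 × 5 × 7 × 37
LCM(111, 1073, 2590) = 2 × 3 × 5 × 7 × 29 × 37 = 225330.
Smallest multiple of 225330 that is ≥ 1490577: ⌈1490577/225330⌉ × 225330 = 7 × 225330 = 1577310.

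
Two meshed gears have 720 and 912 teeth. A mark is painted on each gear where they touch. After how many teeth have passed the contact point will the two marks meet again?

13680 teeth

We need the least common multiple of the intervals.
720 = 2^4 × 3^2 × 5
912 = 2^4 × 3 × 19
LCM(720, 912) = 2^4 × 3^2 × 5 × 19 = 13680.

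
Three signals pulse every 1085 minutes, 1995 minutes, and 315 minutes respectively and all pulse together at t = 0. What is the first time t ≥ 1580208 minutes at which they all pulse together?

Joint pulses occur at multiples of LCM(1085, 1995, 315).
1085 = 5 × 7 × 31
1995 = 3 × 5 × 7 × 19
315 = 3^2 × 5 × 7
LCM(1085, 1995, 315) = 3^2 × 5 × 7 × 19 × 31 = 185535.
Smallest multiple of 185535 that is ≥ 1580208: ⌈1580208/185535⌉ × 185535 = 9 × 185535 = 1669815.

1669815 minutes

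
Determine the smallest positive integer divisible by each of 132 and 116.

132 = 2^2 × 3 × 11
116 = 2^2 × 29
LCM(132, 116) = 2^2 × 3 × 11 × 29 = 3828.

3828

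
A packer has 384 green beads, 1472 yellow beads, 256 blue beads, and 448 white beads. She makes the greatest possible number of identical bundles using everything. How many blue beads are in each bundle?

Number of bundles = gcd(384, 1472, 256, 448).
384 = 2^7 × 3
1472 = 2^6 × 23
256 = 2^8
448 = 2^6 × 7
gcd(384, 1472, 256, 448) = 2^6 = 64.
blue beads per bundle = 256 / 64 = 4.

4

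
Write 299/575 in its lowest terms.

299 = 13 × 23
575 = 5^2 × 23
gcd(299, 575) = 23.
Divide numerator and denominator by 23: 299/575 = 13/25.

13/25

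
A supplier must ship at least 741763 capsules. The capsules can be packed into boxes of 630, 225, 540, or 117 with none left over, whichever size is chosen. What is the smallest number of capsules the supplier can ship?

982800

The number of capsules must be a common multiple of 630, 225, 540, and 117, so a multiple of their LCM.
630 = 2 × 3^2 × 5 × 7
225 = 3^2 × 5^2
540 = 2^2 × 3^3 × 5
117 = 3^2 × 13
LCM(630, 225, 540, 117) = 2^2 × 3^3 × 5^2 × 7 × 13 = 245700.
Smallest multiple of 245700 that is ≥ 741763: ⌈741763/245700⌉ × 245700 = 4 × 245700 = 982800.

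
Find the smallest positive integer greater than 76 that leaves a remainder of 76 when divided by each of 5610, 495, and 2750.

N − 76 must be a common multiple of 5610, 495, and 2750.
5610 = 2 × 3 × 5 × 11 × 17
495 = 3^2 × 5 × 11
2750 = 2 × 5^3 × 11
LCM(5610, 495, 2750) = 2 × 3^2 × 5^3 × 11 × 17 = 420750.
Smallest N > 76 is LCM + 76 = 420750 + 76 = 420826.

420826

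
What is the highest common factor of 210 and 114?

6

210 = 2 × 3 × 5 × 7
114 = 2 × 3 × 19
gcd(210, 114) = 2 × 3 = 6.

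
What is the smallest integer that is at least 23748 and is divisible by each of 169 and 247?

The integer must be a common multiple of 169 and 247, so a multiple of their LCM.
169 = 13^2
247 = 13 × 19
LCM(169, 247) = 13^2 × 19 = 3211.
Smallest multiple of 3211 that is ≥ 23748: ⌈23748/3211⌉ × 3211 = 8 × 3211 = 25688.

25688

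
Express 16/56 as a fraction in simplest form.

2/7

16 = 2^4
56 = 2^3 × 7
gcd(16, 56) = 2^3 = 8.
Divide numerator and denominator by 8: 16/56 = 2/7.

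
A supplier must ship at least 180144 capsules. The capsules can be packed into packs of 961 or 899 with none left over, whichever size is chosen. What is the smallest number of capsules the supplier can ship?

The number of capsules must be a common multiple of 961 and 899, so a multiple of their LCM.
961 = 31^2
899 = 29 × 31
LCM(961, 899) = 29 × 31^2 = 27869.
Smallest multiple of 27869 that is ≥ 180144: ⌈180144/27869⌉ × 27869 = 7 × 27869 = 195083.

195083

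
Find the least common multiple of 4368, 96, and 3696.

4368 = 2^4 × 3 × 7 × 13
96 = 2^5 × 3
3696 = 2^4 × 3 × 7 × 11
LCM(4368, 96, 3696) = 2^5 × 3 × 7 × 11 × 13 = 96096.

96096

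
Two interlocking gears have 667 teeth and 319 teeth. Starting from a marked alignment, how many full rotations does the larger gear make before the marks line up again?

All finish a whole number of cycles simultaneously at t = LCM of the periods.
667 = 23 × 29
319 = 11 × 29
LCM(667, 319) = 11 × 23 × 29 = 7337.
Rotations for period 667: 7337 / 667 = 11.

11 rotations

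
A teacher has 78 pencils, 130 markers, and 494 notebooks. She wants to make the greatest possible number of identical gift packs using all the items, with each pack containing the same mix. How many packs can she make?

The pack count must divide each quantity, so the greatest is gcd(78, 130, 494).
78 = 2 × 3 × 13
130 = 2 × 5 × 13
494 = 2 × 13 × 19
gcd(78, 130, 494) = 2 × 13 = 26.

26 packs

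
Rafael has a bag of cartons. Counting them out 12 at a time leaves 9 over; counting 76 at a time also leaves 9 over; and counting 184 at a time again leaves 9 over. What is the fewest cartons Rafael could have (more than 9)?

10497

N − 9 must be a common multiple of 12, 76, and 184.
12 = 2^2 × 3
76 = 2^2 × 19
184 = 2^3 × 23
LCM(12, 76, 184) = 2^3 × 3 × 19 × 23 = 10488.
Smallest N > 9 is LCM + 9 = 10488 + 9 = 10497.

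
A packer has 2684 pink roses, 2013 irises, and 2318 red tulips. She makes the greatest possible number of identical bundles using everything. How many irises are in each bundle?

Number of bundles = gcd(2684, 2013, 2318).
2684 = 2^2 × 11 × 61
2013 = 3 × 11 × 61
2318 = 2 × 19 × 61
gcd(2684, 2013, 2318) = 61.
irises per bundle = 2013 / 61 = 33.

33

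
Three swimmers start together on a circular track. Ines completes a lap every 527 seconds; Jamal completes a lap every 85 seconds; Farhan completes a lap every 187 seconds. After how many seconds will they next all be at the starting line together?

They coincide at every common multiple of the periods; the first is the LCM.
527 = 17 × 31
85 = 5 × 17
187 = 11 × 17
LCM(527, 85, 187) = 5 × 11 × 17 × 31 = 28985.

28985 seconds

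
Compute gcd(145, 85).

145 = 5 × 29
85 = 5 × 17
gcd(145, 85) = 5.

5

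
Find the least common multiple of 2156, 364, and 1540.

2156 = 2^2 × 7^2 × 11
364 = 2^2 × 7 × 13
1540 = 2^2 × 5 × 7 × 11
LCM(2156, 364, 1540) = 2^2 × 5 × 7^2 × 11 × 13 = 140140.

140140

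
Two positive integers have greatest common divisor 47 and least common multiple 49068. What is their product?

For any two positive integers, gcd × lcm = product = 47 × 49068 = 2306196.

2306196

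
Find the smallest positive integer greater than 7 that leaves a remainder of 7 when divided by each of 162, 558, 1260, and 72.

703087

N − 7 must be a common multiple of 162, 558, 1260, and 72.
162 = 2 × 3^4
558 = 2 × 3^2 × 31
1260 = 2^2 × 3^2 × 5 × 7
72 = 2^3 × 3^2
LCM(162, 558, 1260, 72) = 2^3 × 3^4 × 5 × 7 × 31 = 703080.
Smallest N > 7 is LCM + 7 = 703080 + 7 = 703087.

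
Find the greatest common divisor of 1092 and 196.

28

1092 = 2^2 × 3 × 7 × 13
196 = 2^2 × 7^2
gcd(1092, 196) = 2^2 × 7 = 28.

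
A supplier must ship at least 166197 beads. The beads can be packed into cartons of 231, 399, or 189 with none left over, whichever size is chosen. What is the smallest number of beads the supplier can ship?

197505

The number of beads must be a common multiple of 231, 399, and 189, so a multiple of their LCM.
231 = 3 × 7 × 11
399 = 3 × 7 × 19
189 = 3^3 × 7
LCM(231, 399, 189) = 3^3 × 7 × 11 × 19 = 39501.
Smallest multiple of 39501 that is ≥ 166197: ⌈166197/39501⌉ × 39501 = 5 × 39501 = 197505.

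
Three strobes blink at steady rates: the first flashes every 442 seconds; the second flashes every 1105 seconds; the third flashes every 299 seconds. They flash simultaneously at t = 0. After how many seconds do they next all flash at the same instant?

The first simultaneous occurrence is after LCM of the individual periods.
442 = 2 × 13 × 17
1105 = 5 × 13 × 17
299 = 13 × 23
LCM(442, 1105, 299) = 2 × 5 × 13 × 17 × 23 = 50830.

50830 seconds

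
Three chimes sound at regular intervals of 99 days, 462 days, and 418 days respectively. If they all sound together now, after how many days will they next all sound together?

26334 days

The first simultaneous occurrence is after LCM of the individual periods.
99 = 3^2 × 11
462 = 2 × 3 × 7 × 11
418 = 2 × 11 × 19
LCM(99, 462, 418) = 2 × 3^2 × 7 × 11 × 19 = 26334.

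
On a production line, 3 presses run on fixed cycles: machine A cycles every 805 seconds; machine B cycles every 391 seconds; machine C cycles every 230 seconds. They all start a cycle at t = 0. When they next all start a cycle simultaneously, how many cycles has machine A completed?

All finish a whole number of cycles simultaneously at t = LCM of the periods.
805 = 5 × 7 × 23
391 = 17 × 23
230 = 2 × 5 × 23
LCM(805, 391, 230) = 2 × 5 × 7 × 17 × 23 = 27370.
Cycles for period 805: 27370 / 805 = 34.

34 cycles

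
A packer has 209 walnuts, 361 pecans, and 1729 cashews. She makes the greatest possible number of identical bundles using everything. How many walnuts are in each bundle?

11

Number of bundles = gcd(209, 361, 1729).
209 = 11 × 19
361 = 19^2
1729 = 7 × 13 × 19
gcd(209, 361, 1729) = 19.
walnuts per bundle = 209 / 19 = 11.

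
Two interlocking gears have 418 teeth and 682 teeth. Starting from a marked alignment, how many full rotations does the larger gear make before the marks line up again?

19 rotations

All finish a whole number of cycles simultaneously at t = LCM of the periods.
418 = 2 × 11 × 19
682 = 2 × 11 × 31
LCM(418, 682) = 2 × 11 × 19 × 31 = 12958.
Rotations for period 682: 12958 / 682 = 19.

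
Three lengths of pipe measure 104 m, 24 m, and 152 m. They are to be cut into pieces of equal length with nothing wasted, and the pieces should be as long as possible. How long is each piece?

The greatest length dividing all of 104, 24, and 152 is their gcd.
104 = 2^3 × 13
24 = 2^3 × 3
152 = 2^3 × 19
gcd(104, 24, 152) = 2^3 = 8.

8 m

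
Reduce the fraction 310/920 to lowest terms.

31/92

310 = 2 × 5 × 31
920 = 2^3 × 5 × 23
gcd(310, 920) = 2 × 5 = 10.
Divide numerator and denominator by 10: 310/920 = 31/92.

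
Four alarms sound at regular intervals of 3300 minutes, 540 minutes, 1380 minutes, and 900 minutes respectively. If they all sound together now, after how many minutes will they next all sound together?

We need the least common multiple of the intervals.
3300 = 2^2 × 3 × 5^2 × 11
540 = 2^2 × 3^3 × 5
1380 = 2^2 × 3 × 5 × 23
900 = 2^2 × 3^2 × 5^2
LCM(3300, 540, 1380, 900) = 2^2 × 3^3 × 5^2 × 11 × 23 = 683100.

683100 minutes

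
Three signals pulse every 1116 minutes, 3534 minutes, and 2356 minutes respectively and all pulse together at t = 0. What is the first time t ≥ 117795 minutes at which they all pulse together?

Joint pulses occur at multiples of LCM(1116, 3534, 2356).
1116 = 2^2 × 3^2 × 31
3534 = 2 × 3 × 19 × 31
2356 = 2^2 × 19 × 31
LCM(1116, 3534, 2356) = 2^2 × 3^2 × 19 × 31 = 21204.
Smallest multiple of 21204 that is ≥ 117795: ⌈117795/21204⌉ × 21204 = 6 × 21204 = 127224.

127224 minutes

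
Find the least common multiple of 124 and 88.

124 = 2^2 × 31
88 = 2^3 × 11
LCM(124, 88) = 2^3 × 11 × 31 = 2728.

2728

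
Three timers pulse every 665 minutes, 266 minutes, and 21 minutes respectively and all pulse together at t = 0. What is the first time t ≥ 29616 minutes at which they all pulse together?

Joint pulses occur at multiples of LCM(665, 266, 21).
665 = 5 × 7 × 19
266 = 2 × 7 × 19
21 = 3 × 7
LCM(665, 266, 21) = 2 × 3 × 5 × 7 × 19 = 3990.
Smallest multiple of 3990 that is ≥ 29616: ⌈29616/3990⌉ × 3990 = 8 × 3990 = 31920.

31920 minutes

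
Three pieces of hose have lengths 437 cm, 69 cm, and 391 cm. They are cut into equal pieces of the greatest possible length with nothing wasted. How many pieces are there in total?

39

Piece length = gcd(437, 69, 391).
437 = 19 × 23
69 = 3 × 23
391 = 17 × 23
gcd(437, 69, 391) = 23.
Total pieces = 437/23 + 69/23 + 391/23 = 19 + 3 + 17 = 39.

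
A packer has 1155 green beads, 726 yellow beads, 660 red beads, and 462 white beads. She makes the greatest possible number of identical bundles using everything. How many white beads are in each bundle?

Number of bundles = gcd(1155, 726, 660, 462).
1155 = 3 × 5 × 7 × 11
726 = 2 × 3 × 11^2
660 = 2^2 × 3 × 5 × 11
462 = 2 × 3 × 7 × 11
gcd(1155, 726, 660, 462) = 3 × 11 = 33.
white beads per bundle = 462 / 33 = 14.

14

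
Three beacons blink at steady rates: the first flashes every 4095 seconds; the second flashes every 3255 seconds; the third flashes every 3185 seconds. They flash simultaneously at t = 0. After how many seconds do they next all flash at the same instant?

888615 seconds

We need the least common multiple of the intervals.
4095 = 3^2 × 5 × 7 × 13
3255 = 3 × 5 × 7 × 31
3185 = 5 × 7^2 × 13
LCM(4095, 3255, 3185) = 3^2 × 5 × 7^2 × 13 × 31 = 888615.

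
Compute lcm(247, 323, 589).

247 = 13 × 19
323 = 17 × 19
589 = 19 × 31
LCM(247, 323, 589) = 13 × 17 × 19 × 31 = 130169.

130169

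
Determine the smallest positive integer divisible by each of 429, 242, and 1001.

429 = 3 × 11 × 13
242 = 2 × 11^2
1001 = 7 × 11 × 13
LCM(429, 242, 1001) = 2 × 3 × 7 × 11^2 × 13 = 66066.

66066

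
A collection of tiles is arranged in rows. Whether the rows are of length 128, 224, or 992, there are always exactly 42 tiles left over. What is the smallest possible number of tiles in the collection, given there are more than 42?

27818

N − 42 must be a common multiple of 128, 224, and 992.
128 = 2^7
224 = 2^5 × 7
992 = 2^5 × 31
LCM(128, 224, 992) = 2^7 × 7 × 31 = 27776.
Smallest N > 42 is LCM + 42 = 27776 + 42 = 27818.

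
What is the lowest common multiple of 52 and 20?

52 = 2^2 × 13
20 = 2^2 × 5
LCM(52, 20) = 2^2 × 5 × 13 = 260.

260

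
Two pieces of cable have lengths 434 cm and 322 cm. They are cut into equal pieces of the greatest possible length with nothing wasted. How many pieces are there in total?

Piece length = gcd(434, 322).
434 = 2 × 7 × 31
322 = 2 × 7 × 23
gcd(434, 322) = 2 × 7 = 14.
Total pieces = 434/14 + 322/14 = 31 + 23 = 54.

54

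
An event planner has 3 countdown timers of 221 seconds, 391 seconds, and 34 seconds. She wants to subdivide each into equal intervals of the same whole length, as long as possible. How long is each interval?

17 seconds

The interval must divide each timer length; the longest such is the gcd.
221 = 13 × 17
391 = 17 × 23
34 = 2 × 17
gcd(221, 391, 34) = 17.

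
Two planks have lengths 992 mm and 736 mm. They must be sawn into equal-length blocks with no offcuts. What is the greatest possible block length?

By the Euclidean algorithm:
992 = 1 × 736 + 256
736 = 2 × 256 + 224
256 = 1 × 224 + 32
224 = 7 × 32 + 0
gcd(992, 736) = 32.

32 mm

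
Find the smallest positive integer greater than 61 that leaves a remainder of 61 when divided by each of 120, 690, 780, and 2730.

N − 61 must be a common multiple of 120, 690, 780, and 2730.
120 = 2^3 × 3 × 5
690 = 2 × 3 × 5 × 23
780 = 2^2 × 3 × 5 × 13
2730 = 2 × 3 × 5 × 7 × 13
LCM(120, 690, 780, 2730) = 2^3 × 3 × 5 × 7 × 13 × 23 = 251160.
Smallest N > 61 is LCM + 61 = 251160 + 61 = 251221.

251221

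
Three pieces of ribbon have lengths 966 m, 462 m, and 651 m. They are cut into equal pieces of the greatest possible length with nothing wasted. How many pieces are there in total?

99

Piece length = gcd(966, 462, 651).
966 = 2 × 3 × 7 × 23
462 = 2 × 3 × 7 × 11
651 = 3 × 7 × 31
gcd(966, 462, 651) = 3 × 7 = 21.
Total pieces = 966/21 + 462/21 + 651/21 = 46 + 22 + 31 = 99.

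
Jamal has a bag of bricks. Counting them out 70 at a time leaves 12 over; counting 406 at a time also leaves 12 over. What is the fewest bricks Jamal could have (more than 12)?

N − 12 must be a common multiple of 70 and 406.
70 = 2 × 5 × 7
406 = 2 × 7 × 29
LCM(70, 406) = 2 × 5 × 7 × 29 = 2030.
Smallest N > 12 is LCM + 12 = 2030 + 12 = 2042.

2042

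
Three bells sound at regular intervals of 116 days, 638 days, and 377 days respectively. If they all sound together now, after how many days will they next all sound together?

They coincide at every common multiple of the periods; the first is the LCM.
116 = 2^2 × 29
638 = 2 × 11 × 29
377 = 13 × 29
LCM(116, 638, 377) = 2^2 × 11 × 13 × 29 = 16588.

16588 days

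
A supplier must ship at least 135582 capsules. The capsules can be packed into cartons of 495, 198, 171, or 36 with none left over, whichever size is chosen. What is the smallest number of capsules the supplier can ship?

150480

The number of capsules must be a common multiple of 495, 198, 171, and 36, so a multiple of their LCM.
495 = 3^2 × 5 × 11
198 = 2 × 3^2 × 11
171 = 3^2 × 19
36 = 2^2 × 3^2
LCM(495, 198, 171, 36) = 2^2 × 3^2 × 5 × 11 × 19 = 37620.
Smallest multiple of 37620 that is ≥ 135582: ⌈135582/37620⌉ × 37620 = 4 × 37620 = 150480.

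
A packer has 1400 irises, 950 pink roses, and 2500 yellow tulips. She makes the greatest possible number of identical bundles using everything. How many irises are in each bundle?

28

Number of bundles = gcd(1400, 950, 2500).
1400 = 2^3 × 5^2 × 7
950 = 2 × 5^2 × 19
2500 = 2^2 × 5^4
gcd(1400, 950, 2500) = 2 × 5^2 = 50.
irises per bundle = 1400 / 50 = 28.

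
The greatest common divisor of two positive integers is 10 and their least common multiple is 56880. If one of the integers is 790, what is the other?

For two integers, gcd × lcm = product, so the other is (10 × 56880) / 790 = 568800 / 790 = 720.

720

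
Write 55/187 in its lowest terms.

5/17

55 = 5 × 11
187 = 11 × 17
gcd(55, 187) = 11.
Divide numerator and denominator by 11: 55/187 = 5/17.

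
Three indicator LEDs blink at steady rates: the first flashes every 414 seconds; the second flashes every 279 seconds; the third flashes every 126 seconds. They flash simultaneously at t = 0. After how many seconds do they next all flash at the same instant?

89838 seconds

We need the least common multiple of the intervals.
414 = 2 × 3^2 × 23
279 = 3^2 × 31
126 = 2 × 3^2 × 7
LCM(414, 279, 126) = 2 × 3^2 × 7 × 23 × 31 = 89838.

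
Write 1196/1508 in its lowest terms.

23/29

1196 = 2^2 × 13 × 23
1508 = 2^2 × 13 × 29
gcd(1196, 1508) = 2^2 × 13 = 52.
Divide numerator and denominator by 52: 1196/1508 = 23/29.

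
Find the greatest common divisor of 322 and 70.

322 = 2 × 7 × 23
70 = 2 × 5 × 7
gcd(322, 70) = 2 × 7 = 14.

14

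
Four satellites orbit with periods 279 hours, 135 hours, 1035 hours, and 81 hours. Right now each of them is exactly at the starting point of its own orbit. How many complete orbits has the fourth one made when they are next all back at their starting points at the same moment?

3565 orbits

They are all back at their starting positions together after one LCM of the periods.
279 = 3^2 × 31
135 = 3^3 × 5
1035 = 3^2 × 5 × 23
81 = 3^4
LCM(279, 135, 1035, 81) = 3^4 × 5 × 23 × 31 = 288765.
Orbits for period 81: 288765 / 81 = 3565.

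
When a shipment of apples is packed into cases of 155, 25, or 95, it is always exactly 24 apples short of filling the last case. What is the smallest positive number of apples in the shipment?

14701

Being 24 short of a full case of size k means N ≡ −24 (mod k), i.e. N + 24 is a multiple of each size.
155 = 5 × 31
25 = 5^2
95 = 5 × 19
LCM(155, 25, 95) = 5^2 × 19 × 31 = 14725.
Smallest positive N is 14725 − 24 = 14701.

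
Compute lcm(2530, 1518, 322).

2530 = 2 × 5 × 11 × 23
1518 = 2 × 3 × 11 × 23
322 = 2 × 7 × 23
LCM(2530, 1518, 322) = 2 × 3 × 5 × 7 × 11 × 23 = 53130.

53130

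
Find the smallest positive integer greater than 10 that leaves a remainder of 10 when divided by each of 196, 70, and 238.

16670

N − 10 must be a common multiple of 196, 70, and 238.
196 = 2^2 × 7^2
70 = 2 × 5 × 7
238 = 2 × 7 × 17
LCM(196, 70, 238) = 2^2 × 5 × 7^2 × 17 = 16660.
Smallest N > 10 is LCM + 10 = 16660 + 10 = 16670.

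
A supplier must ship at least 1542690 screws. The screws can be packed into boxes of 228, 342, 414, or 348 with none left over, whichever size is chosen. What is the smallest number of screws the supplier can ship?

The number of screws must be a common multiple of 228, 342, 414, and 348, so a multiple of their LCM.
228 = 2^2 × 3 × 19
342 = 2 × 3^2 × 19
414 = 2 × 3^2 × 23
348 = 2^2 × 3 × 29
LCM(228, 342, 414, 348) = 2^2 × 3^2 × 19 × 23 × 29 = 456228.
Smallest multiple of 456228 that is ≥ 1542690: ⌈1542690/456228⌉ × 456228 = 4 × 456228 = 1824912.

1824912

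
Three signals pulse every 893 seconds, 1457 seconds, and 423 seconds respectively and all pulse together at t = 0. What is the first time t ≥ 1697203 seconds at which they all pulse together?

1744029 seconds

Joint pulses occur at multiples of LCM(893, 1457, 423).
893 = 19 × 47
1457 = 31 × 47
423 = 3^2 × 47
LCM(893, 1457, 423) = 3^2 × 19 × 31 × 47 = 249147.
Smallest multiple of 249147 that is ≥ 1697203: ⌈1697203/249147⌉ × 249147 = 7 × 249147 = 1744029.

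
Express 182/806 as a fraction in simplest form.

182 = 2 × 7 × 13
806 = 2 × 13 × 31
gcd(182, 806) = 2 × 13 = 26.
Divide numerator and denominator by 26: 182/806 = 7/31.

7/31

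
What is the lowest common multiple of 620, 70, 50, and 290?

629300

620 = 2^2 × 5 × 31
70 = 2 × 5 × 7
50 = 2 × 5^2
290 = 2 × 5 × 29
LCM(620, 70, 50, 290) = 2^2 × 5^2 × 7 × 29 × 31 = 629300.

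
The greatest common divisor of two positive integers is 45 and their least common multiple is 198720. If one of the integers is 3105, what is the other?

For two integers, gcd × lcm = product, so the other is (45 × 198720) / 3105 = 8942400 / 3105 = 2880.

2880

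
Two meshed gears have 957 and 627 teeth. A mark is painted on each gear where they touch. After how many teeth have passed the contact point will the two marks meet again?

18183 teeth

The first simultaneous occurrence is after LCM of the individual periods.
957 = 3 × 11 × 29
627 = 3 × 11 × 19
LCM(957, 627) = 3 × 11 × 19 × 29 = 18183.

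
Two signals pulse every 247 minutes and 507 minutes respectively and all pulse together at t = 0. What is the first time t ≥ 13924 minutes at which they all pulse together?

Joint pulses occur at multiples of LCM(247, 507).
247 = 13 × 19
507 = 3 × 13^2
LCM(247, 507) = 3 × 13^2 × 19 = 9633.
Smallest multiple of 9633 that is ≥ 13924: ⌈13924/9633⌉ × 9633 = 2 × 9633 = 19266.

19266 minutes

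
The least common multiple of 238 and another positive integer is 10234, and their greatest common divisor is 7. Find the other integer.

301

gcd × lcm = product of the two integers, so the other integer is (7 × 10234) / 238 = 301.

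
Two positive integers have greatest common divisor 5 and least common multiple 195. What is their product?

975

For any two positive integers, gcd × lcm = product = 5 × 195 = 975.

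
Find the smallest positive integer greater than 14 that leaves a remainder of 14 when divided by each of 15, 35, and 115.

N − 14 must be a common multiple of 15, 35, and 115.
15 = 3 × 5
35 = 5 × 7
115 = 5 × 23
LCM(15, 35, 115) = 3 × 5 × 7 × 23 = 2415.
Smallest N > 14 is LCM + 14 = 2415 + 14 = 2429.

2429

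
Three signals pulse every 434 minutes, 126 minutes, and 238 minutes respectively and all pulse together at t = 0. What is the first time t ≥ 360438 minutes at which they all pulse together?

Joint pulses occur at multiples of LCM(434, 126, 238).
434 = 2 × 7 × 31
126 = 2 × 3^2 × 7
238 = 2 × 7 × 17
LCM(434, 126, 238) = 2 × 3^2 × 7 × 17 × 31 = 66402.
Smallest multiple of 66402 that is ≥ 360438: ⌈360438/66402⌉ × 66402 = 6 × 66402 = 398412.

398412 minutes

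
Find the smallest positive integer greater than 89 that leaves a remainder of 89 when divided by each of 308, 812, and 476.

N − 89 must be a common multiple of 308, 812, and 476.
308 = 2^2 × 7 × 11
812 = 2^2 × 7 × 29
476 = 2^2 × 7 × 17
LCM(308, 812, 476) = 2^2 × 7 × 11 × 17 × 29 = 151844.
Smallest N > 89 is LCM + 89 = 151844 + 89 = 151933.

151933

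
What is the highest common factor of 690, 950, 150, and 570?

690 = 2 × 3 × 5 × 23
950 = 2 × 5^2 × 19
150 = 2 × 3 × 5^2
570 = 2 × 3 × 5 × 19
gcd(690, 950, 150, 570) = 2 × 5 = 10.

10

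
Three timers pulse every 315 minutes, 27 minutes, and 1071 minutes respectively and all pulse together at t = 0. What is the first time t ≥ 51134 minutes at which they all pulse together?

Joint pulses occur at multiples of LCM(315, 27, 1071).
315 = 3^2 × 5 × 7
27 = 3^3
1071 = 3^2 × 7 × 17
LCM(315, 27, 1071) = 3^3 × 5 × 7 × 17 = 16065.
Smallest multiple of 16065 that is ≥ 51134: ⌈51134/16065⌉ × 16065 = 4 × 16065 = 64260.

64260 minutes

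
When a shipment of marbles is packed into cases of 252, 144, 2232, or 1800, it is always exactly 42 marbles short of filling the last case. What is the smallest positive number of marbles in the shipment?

Being 42 short of a full case of size k means N ≡ −42 (mod k), i.e. N + 42 is a multiple of each size.
252 = 2^2 × 3^2 × 7
144 = 2^4 × 3^2
2232 = 2^3 × 3^2 × 31
1800 = 2^3 × 3^2 × 5^2
LCM(252, 144, 2232, 1800) = 2^4 × 3^2 × 5^2 × 7 × 31 = 781200.
Smallest positive N is 781200 − 42 = 781158.

781158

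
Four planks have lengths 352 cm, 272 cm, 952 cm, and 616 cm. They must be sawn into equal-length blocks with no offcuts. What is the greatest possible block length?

This is the greatest common divisor of 352, 272, 952, and 616.
352 = 2^5 × 11
272 = 2^4 × 17
952 = 2^3 × 7 × 17
616 = 2^3 × 7 × 11
gcd(352, 272, 952, 616) = 2^3 = 8.

8 cm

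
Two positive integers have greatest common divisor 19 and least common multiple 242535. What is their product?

4608165

For any two positive integers, gcd × lcm = product = 19 × 242535 = 4608165.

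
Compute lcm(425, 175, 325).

38675

425 = 5^2 × 17
175 = 5^2 × 7
325 = 5^2 × 13
LCM(425, 175, 325) = 5^2 × 7 × 13 × 17 = 38675.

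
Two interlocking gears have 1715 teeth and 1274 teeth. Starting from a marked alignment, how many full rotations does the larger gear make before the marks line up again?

All finish a whole number of cycles simultaneously at t = LCM of the periods.
1715 = 5 × 7^3
1274 = 2 × 7^2 × 13
LCM(1715, 1274) = 2 × 5 × 7^3 × 13 = 44590.
Rotations for period 1715: 44590 / 1715 = 26.

26 rotations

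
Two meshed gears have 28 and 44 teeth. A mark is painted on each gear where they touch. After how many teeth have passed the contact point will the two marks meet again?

They coincide at every common multiple of the periods; the first is the LCM.
28 = 2^2 × 7
44 = 2^2 × 11
LCM(28, 44) = 2^2 × 7 × 11 = 308.

308 teeth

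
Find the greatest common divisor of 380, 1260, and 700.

20

380 = 2^2 × 5 × 19
1260 = 2^2 × 3^2 × 5 × 7
700 = 2^2 × 5^2 × 7
gcd(380, 1260, 700) = 2^2 × 5 = 20.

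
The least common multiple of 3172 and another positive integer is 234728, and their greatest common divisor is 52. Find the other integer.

3848

gcd × lcm = product of the two integers, so the other integer is (52 × 234728) / 3172 = 3848.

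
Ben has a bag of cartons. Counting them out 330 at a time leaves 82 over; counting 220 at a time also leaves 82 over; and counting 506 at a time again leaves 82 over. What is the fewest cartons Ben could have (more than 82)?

15262

N − 82 must be a common multiple of 330, 220, and 506.
330 = 2 × 3 × 5 × 11
220 = 2^2 × 5 × 11
506 = 2 × 11 × 23
LCM(330, 220, 506) = 2^2 × 3 × 5 × 11 × 23 = 15180.
Smallest N > 82 is LCM + 82 = 15180 + 82 = 15262.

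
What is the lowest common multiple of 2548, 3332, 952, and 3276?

779688

2548 = 2^2 × 7^2 × 13
3332 = 2^2 × 7^2 × 17
952 = 2^3 × 7 × 17
3276 = 2^2 × 3^2 × 7 × 13
LCM(2548, 3332, 952, 3276) = 2^3 × 3^2 × 7^2 × 13 × 17 = 779688.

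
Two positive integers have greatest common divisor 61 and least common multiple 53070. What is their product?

3237270

For any two positive integers, gcd × lcm = product = 61 × 53070 = 3237270.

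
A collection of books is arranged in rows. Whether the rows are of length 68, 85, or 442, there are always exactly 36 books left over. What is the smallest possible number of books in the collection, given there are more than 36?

4456

N − 36 must be a common multiple of 68, 85, and 442.
68 = 2^2 × 17
85 = 5 × 17
442 = 2 × 13 × 17
LCM(68, 85, 442) = 2^2 × 5 × 13 × 17 = 4420.
Smallest N > 36 is LCM + 36 = 4420 + 36 = 4456.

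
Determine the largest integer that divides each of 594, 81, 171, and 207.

594 = 2 × 3^3 × 11
81 = 3^4
171 = 3^2 × 19
207 = 3^2 × 23
gcd(594, 81, 171, 207) = 3^2 = 9.

9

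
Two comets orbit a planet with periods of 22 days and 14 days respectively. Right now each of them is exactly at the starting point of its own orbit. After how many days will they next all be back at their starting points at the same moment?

154 days

We need the least common multiple of the intervals.
22 = 2 × 11
14 = 2 × 7
LCM(22, 14) = 2 × 7 × 11 = 154.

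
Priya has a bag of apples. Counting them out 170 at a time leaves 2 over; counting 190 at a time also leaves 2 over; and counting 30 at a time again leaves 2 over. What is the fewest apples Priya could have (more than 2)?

N − 2 must be a common multiple of 170, 190, and 30.
170 = 2 × 5 × 17
190 = 2 × 5 × 19
30 = 2 × 3 × 5
LCM(170, 190, 30) = 2 × 3 × 5 × 17 × 19 = 9690.
Smallest N > 2 is LCM + 2 = 9690 + 2 = 9692.

9692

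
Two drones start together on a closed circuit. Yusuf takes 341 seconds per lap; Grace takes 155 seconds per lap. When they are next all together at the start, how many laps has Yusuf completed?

They are all back at their starting positions together after one LCM of the periods.
341 = 11 × 31
155 = 5 × 31
LCM(341, 155) = 5 × 11 × 31 = 1705.
Laps for period 341: 1705 / 341 = 5.

5 laps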